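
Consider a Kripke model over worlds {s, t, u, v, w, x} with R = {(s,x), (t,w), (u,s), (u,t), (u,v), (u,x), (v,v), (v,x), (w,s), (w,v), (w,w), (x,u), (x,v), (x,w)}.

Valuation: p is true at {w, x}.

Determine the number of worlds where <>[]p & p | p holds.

2

s: <>[]p & p is F, p is F. ✗
t: <>[]p & p is F, p is F. ✗
u: <>[]p & p is F, p is F. ✗
v: <>[]p & p is F, p is F. ✗
w: <>[]p & p is T, p is T. ✓
x: <>[]p & p is F, p is T. ✓
Satisfying worlds: {w, x}.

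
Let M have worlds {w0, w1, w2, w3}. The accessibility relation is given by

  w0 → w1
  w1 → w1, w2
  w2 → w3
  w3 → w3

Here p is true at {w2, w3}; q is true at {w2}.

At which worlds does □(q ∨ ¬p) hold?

{w0, w1}

w0: successors {w1}; q ∨ ¬p there: w1:T. ✓
w1: successors {w1, w2}; q ∨ ¬p there: w1:T, w2:T. ✓
w2: successors {w3}; q ∨ ¬p there: w3:F. ✗
w3: successors {w3}; q ∨ ¬p there: w3:F. ✗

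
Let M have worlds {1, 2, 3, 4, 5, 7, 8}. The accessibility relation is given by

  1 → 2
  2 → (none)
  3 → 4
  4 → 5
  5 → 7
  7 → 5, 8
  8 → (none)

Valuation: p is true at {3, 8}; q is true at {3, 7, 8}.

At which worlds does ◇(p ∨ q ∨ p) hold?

1: successors {2}; p ∨ q ∨ p there: 2:F. ✗
2: no successors, so ◇(p ∨ q ∨ p) fails. ✗
3: successors {4}; p ∨ q ∨ p there: 4:F. ✗
4: successors {5}; p ∨ q ∨ p there: 5:F. ✗
5: successors {7}; p ∨ q ∨ p there: 7:T. ✓
7: successors {5, 8}; p ∨ q ∨ p there: 5:F, 8:T. ✓
8: no successors, so ◇(p ∨ q ∨ p) fails. ✗

{5, 7}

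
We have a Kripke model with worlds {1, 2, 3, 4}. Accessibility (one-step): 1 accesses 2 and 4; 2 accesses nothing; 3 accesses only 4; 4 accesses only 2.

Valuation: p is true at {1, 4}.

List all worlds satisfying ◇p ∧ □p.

1: ◇p is T, □p is F. ✗
2: ◇p is F, □p is T. ✗
3: ◇p is T, □p is T. ✓
4: ◇p is F, □p is F. ✗

{3}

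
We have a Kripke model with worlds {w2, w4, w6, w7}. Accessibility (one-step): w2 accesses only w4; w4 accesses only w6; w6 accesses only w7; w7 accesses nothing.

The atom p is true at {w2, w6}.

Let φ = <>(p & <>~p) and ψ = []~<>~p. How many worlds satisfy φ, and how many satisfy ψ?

1 and 3

For <>(p & <>~p):
w2: successors {w4}; p & <>~p there: w4:F. ✗
w4: successors {w6}; p & <>~p there: w6:T. ✓
w6: successors {w7}; p & <>~p there: w7:F. ✗
w7: no successors, so <>(p & <>~p) fails. ✗
— 1 world.
For []~<>~p:
w2: successors {w4}; ~<>~p there: w4:T. ✓
w4: successors {w6}; ~<>~p there: w6:F. ✗
w6: successors {w7}; ~<>~p there: w7:T. ✓
w7: no successors, so []~<>~p holds vacuously. ✓
— 3 worlds.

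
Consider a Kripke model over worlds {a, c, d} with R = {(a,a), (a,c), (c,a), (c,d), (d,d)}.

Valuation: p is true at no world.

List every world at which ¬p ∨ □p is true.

{a, c, d}

a: ¬p is T, □p is F. ✓
c: ¬p is T, □p is F. ✓
d: ¬p is T, □p is F. ✓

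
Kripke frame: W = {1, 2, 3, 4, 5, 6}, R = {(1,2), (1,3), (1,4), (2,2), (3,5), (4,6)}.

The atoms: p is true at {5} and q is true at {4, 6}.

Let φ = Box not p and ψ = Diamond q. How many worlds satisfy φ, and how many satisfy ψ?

5 and 2

For Box not p:
1: successors {2, 3, 4}; not p there: 2:T, 3:T, 4:T. ✓
2: successors {2}; not p there: 2:T. ✓
3: successors {5}; not p there: 5:F. ✗
4: successors {6}; not p there: 6:T. ✓
5: no successors, so Box not p holds vacuously. ✓
6: no successors, so Box not p holds vacuously. ✓
— 5 worlds.
For Diamond q:
1: successors {2, 3, 4}; q there: 2:F, 3:F, 4:T. ✓
2: successors {2}; q there: 2:F. ✗
3: successors {5}; q there: 5:F. ✗
4: successors {6}; q there: 6:T. ✓
5: no successors, so Diamond q fails. ✗
6: no successors, so Diamond q fails. ✗
— 2 worlds.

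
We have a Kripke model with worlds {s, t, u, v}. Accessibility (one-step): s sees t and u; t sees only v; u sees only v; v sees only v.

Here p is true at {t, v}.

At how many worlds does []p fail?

1

s: successors {t, u}; p there: t:T, u:F. ✗
t: successors {v}; p there: v:T. ✓
u: successors {v}; p there: v:T. ✓
v: successors {v}; p there: v:T. ✓
Satisfying worlds: {t, u, v}.
So []p fails at the other 1 world.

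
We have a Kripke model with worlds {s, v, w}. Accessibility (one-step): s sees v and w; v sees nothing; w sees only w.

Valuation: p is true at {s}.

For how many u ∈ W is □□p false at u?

2

s: successors {v, w}; □p there: v:T, w:F. ✗
v: no successors, so □□p holds vacuously. ✓
w: successors {w}; □p there: w:F. ✗
Satisfying worlds: {v}.
So □□p fails at the other 2 worlds.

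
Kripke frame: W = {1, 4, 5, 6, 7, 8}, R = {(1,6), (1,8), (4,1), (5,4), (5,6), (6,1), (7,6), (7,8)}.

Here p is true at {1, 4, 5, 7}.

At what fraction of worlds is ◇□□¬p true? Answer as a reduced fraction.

1/2

1: successors {6, 8}; □□¬p there: 6:T, 8:T. ✓
4: successors {1}; □□¬p there: 1:F. ✗
5: successors {4, 6}; □□¬p there: 4:T, 6:T. ✓
6: successors {1}; □□¬p there: 1:F. ✗
7: successors {6, 8}; □□¬p there: 6:T, 8:T. ✓
8: no successors, so ◇□□¬p fails. ✗
That's 3 of 6 worlds, so 3/6 = 1/2.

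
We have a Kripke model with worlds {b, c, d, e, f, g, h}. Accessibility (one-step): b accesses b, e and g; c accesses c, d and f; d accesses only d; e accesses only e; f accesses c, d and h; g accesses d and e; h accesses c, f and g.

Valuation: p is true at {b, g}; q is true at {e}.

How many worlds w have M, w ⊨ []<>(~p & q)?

2

b: successors {b, e, g}; <>(~p & q) there: b:T, e:T, g:T. ✓
c: successors {c, d, f}; <>(~p & q) there: c:F, d:F, f:F. ✗
d: successors {d}; <>(~p & q) there: d:F. ✗
e: successors {e}; <>(~p & q) there: e:T. ✓
f: successors {c, d, h}; <>(~p & q) there: c:F, d:F, h:F. ✗
g: successors {d, e}; <>(~p & q) there: d:F, e:T. ✗
h: successors {c, f, g}; <>(~p & q) there: c:F, f:F, g:T. ✗
Satisfying worlds: {b, e}.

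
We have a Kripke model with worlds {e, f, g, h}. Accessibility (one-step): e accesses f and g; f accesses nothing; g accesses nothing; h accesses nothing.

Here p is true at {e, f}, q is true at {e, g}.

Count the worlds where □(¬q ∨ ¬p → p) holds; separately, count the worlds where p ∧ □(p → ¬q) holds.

For □(¬q ∨ ¬p → p):
e: successors {f, g}; ¬q ∨ ¬p → p there: f:T, g:F. ✗
f: no successors, so □(¬q ∨ ¬p → p) holds vacuously. ✓
g: no successors, so □(¬q ∨ ¬p → p) holds vacuously. ✓
h: no successors, so □(¬q ∨ ¬p → p) holds vacuously. ✓
— 3 worlds.
For p ∧ □(p → ¬q):
e: p is T, □(p → ¬q) is T. ✓
f: p is T, □(p → ¬q) is T. ✓
g: p is F, □(p → ¬q) is T. ✗
h: p is F, □(p → ¬q) is T. ✗
— 2 worlds.

3 and 2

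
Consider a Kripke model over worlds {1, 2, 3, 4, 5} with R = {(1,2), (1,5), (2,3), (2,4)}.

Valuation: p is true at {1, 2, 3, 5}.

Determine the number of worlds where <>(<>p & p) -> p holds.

5

1: <>(<>p & p) is T, p is T. ✓
2: <>(<>p & p) is F, p is T. ✓
3: <>(<>p & p) is F, p is T. ✓
4: <>(<>p & p) is F, p is F. ✓
5: <>(<>p & p) is F, p is T. ✓
Satisfying worlds: {1, 2, 3, 4, 5}.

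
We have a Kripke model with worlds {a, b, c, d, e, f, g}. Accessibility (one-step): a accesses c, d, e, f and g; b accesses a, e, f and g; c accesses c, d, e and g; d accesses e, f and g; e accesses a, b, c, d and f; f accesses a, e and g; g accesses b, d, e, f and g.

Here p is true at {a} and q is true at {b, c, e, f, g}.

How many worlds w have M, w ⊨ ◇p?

3

a: successors {c, d, e, f, g}; p there: c:F, d:F, e:F, f:F, g:F. ✗
b: successors {a, e, f, g}; p there: a:T, e:F, f:F, g:F. ✓
c: successors {c, d, e, g}; p there: c:F, d:F, e:F, g:F. ✗
d: successors {e, f, g}; p there: e:F, f:F, g:F. ✗
e: successors {a, b, c, d, f}; p there: a:T, b:F, c:F, d:F, f:F. ✓
f: successors {a, e, g}; p there: a:T, e:F, g:F. ✓
g: successors {b, d, e, f, g}; p there: b:F, d:F, e:F, f:F, g:F. ✗
Satisfying worlds: {b, e, f}.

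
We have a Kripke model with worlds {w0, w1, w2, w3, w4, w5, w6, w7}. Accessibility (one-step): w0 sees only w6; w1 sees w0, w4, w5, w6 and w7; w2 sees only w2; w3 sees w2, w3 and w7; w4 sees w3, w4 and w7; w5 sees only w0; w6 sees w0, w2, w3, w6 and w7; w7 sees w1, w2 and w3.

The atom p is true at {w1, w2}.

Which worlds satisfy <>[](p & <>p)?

w0: successors {w6}; [](p & <>p) there: w6:F. ✗
w1: successors {w0, w4, w5, w6, w7}; [](p & <>p) there: w0:F, w4:F, w5:F, w6:F, w7:F. ✗
w2: successors {w2}; [](p & <>p) there: w2:T. ✓
w3: successors {w2, w3, w7}; [](p & <>p) there: w2:T, w3:F, w7:F. ✓
w4: successors {w3, w4, w7}; [](p & <>p) there: w3:F, w4:F, w7:F. ✗
w5: successors {w0}; [](p & <>p) there: w0:F. ✗
w6: successors {w0, w2, w3, w6, w7}; [](p & <>p) there: w0:F, w2:T, w3:F, w6:F, w7:F. ✓
w7: successors {w1, w2, w3}; [](p & <>p) there: w1:F, w2:T, w3:F. ✓

{w2, w3, w6, w7}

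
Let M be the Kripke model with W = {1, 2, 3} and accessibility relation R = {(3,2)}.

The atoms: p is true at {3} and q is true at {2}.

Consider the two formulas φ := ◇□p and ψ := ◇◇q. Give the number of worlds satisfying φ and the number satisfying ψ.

For ◇□p:
1: no successors, so ◇□p fails. ✗
2: no successors, so ◇□p fails. ✗
3: successors {2}; □p there: 2:T. ✓
— 1 world.
For ◇◇q:
1: no successors, so ◇◇q fails. ✗
2: no successors, so ◇◇q fails. ✗
3: successors {2}; ◇q there: 2:F. ✗
— 0 worlds.

1 and 0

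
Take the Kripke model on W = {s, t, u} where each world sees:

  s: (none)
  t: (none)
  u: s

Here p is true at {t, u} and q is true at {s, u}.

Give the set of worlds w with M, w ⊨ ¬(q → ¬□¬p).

{s, u}

s: q → ¬□¬p is F. ✓
t: q → ¬□¬p is T. ✗
u: q → ¬□¬p is F. ✓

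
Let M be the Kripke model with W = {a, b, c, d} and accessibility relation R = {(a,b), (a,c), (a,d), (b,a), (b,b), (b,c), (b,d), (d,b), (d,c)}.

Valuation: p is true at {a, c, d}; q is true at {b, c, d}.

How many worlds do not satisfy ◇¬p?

a: successors {b, c, d}; ¬p there: b:T, c:F, d:F. ✓
b: successors {a, b, c, d}; ¬p there: a:F, b:T, c:F, d:F. ✓
c: no successors, so ◇¬p fails. ✗
d: successors {b, c}; ¬p there: b:T, c:F. ✓
Satisfying worlds: {a, b, d}.
So ◇¬p fails at the other 1 world.

1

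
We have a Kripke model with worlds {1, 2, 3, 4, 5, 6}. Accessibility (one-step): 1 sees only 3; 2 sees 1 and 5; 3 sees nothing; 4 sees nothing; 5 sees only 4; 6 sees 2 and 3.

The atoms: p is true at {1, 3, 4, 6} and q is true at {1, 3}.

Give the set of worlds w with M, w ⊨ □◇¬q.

1: successors {3}; ◇¬q there: 3:F. ✗
2: successors {1, 5}; ◇¬q there: 1:F, 5:T. ✗
3: no successors, so □◇¬q holds vacuously. ✓
4: no successors, so □◇¬q holds vacuously. ✓
5: successors {4}; ◇¬q there: 4:F. ✗
6: successors {2, 3}; ◇¬q there: 2:T, 3:F. ✗

{3, 4}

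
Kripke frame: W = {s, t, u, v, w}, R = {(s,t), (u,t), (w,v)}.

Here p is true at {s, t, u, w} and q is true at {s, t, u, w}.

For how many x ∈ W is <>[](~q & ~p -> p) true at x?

s: successors {t}; [](~q & ~p -> p) there: t:T. ✓
t: no successors, so <>[](~q & ~p -> p) fails. ✗
u: successors {t}; [](~q & ~p -> p) there: t:T. ✓
v: no successors, so <>[](~q & ~p -> p) fails. ✗
w: successors {v}; [](~q & ~p -> p) there: v:T. ✓
Satisfying worlds: {s, u, w}.

3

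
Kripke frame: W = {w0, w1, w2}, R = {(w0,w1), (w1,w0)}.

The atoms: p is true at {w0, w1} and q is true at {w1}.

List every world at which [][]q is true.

w0: successors {w1}; []q there: w1:F. ✗
w1: successors {w0}; []q there: w0:T. ✓
w2: no successors, so [][]q holds vacuously. ✓

{w1, w2}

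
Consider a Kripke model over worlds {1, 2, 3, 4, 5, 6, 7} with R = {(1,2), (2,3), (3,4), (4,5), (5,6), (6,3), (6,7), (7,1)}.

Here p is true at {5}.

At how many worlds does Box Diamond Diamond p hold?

1

1: successors {2}; Diamond Diamond p there: 2:F. ✗
2: successors {3}; Diamond Diamond p there: 3:T. ✓
3: successors {4}; Diamond Diamond p there: 4:F. ✗
4: successors {5}; Diamond Diamond p there: 5:F. ✗
5: successors {6}; Diamond Diamond p there: 6:F. ✗
6: successors {3, 7}; Diamond Diamond p there: 3:T, 7:F. ✗
7: successors {1}; Diamond Diamond p there: 1:F. ✗
Satisfying worlds: {2}.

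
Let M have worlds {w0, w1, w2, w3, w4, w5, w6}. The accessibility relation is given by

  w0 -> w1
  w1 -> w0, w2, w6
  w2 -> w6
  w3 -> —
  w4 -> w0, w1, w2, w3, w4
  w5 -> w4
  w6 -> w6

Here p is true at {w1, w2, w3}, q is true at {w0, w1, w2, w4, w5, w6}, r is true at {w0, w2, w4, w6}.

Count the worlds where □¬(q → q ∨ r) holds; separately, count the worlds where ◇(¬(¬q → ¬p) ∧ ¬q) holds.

1 and 1

For □¬(q → q ∨ r):
w0: successors {w1}; ¬(q → q ∨ r) there: w1:F. ✗
w1: successors {w0, w2, w6}; ¬(q → q ∨ r) there: w0:F, w2:F, w6:F. ✗
w2: successors {w6}; ¬(q → q ∨ r) there: w6:F. ✗
w3: no successors, so □¬(q → q ∨ r) holds vacuously. ✓
w4: successors {w0, w1, w2, w3, w4}; ¬(q → q ∨ r) there: w0:F, w1:F, w2:F, w3:F, w4:F. ✗
w5: successors {w4}; ¬(q → q ∨ r) there: w4:F. ✗
w6: successors {w6}; ¬(q → q ∨ r) there: w6:F. ✗
— 1 world.
For ◇(¬(¬q → ¬p) ∧ ¬q):
w0: successors {w1}; ¬(¬q → ¬p) ∧ ¬q there: w1:F. ✗
w1: successors {w0, w2, w6}; ¬(¬q → ¬p) ∧ ¬q there: w0:F, w2:F, w6:F. ✗
w2: successors {w6}; ¬(¬q → ¬p) ∧ ¬q there: w6:F. ✗
w3: no successors, so ◇(¬(¬q → ¬p) ∧ ¬q) fails. ✗
w4: successors {w0, w1, w2, w3, w4}; ¬(¬q → ¬p) ∧ ¬q there: w0:F, w1:F, w2:F, w3:T, w4:F. ✓
w5: successors {w4}; ¬(¬q → ¬p) ∧ ¬q there: w4:F. ✗
w6: successors {w6}; ¬(¬q → ¬p) ∧ ¬q there: w6:F. ✗
— 1 world.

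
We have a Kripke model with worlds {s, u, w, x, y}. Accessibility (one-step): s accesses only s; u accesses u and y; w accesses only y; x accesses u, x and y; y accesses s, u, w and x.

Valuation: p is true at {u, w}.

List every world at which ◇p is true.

{u, x, y}

s: successors {s}; p there: s:F. ✗
u: successors {u, y}; p there: u:T, y:F. ✓
w: successors {y}; p there: y:F. ✗
x: successors {u, x, y}; p there: u:T, x:F, y:F. ✓
y: successors {s, u, w, x}; p there: s:F, u:T, w:T, x:F. ✓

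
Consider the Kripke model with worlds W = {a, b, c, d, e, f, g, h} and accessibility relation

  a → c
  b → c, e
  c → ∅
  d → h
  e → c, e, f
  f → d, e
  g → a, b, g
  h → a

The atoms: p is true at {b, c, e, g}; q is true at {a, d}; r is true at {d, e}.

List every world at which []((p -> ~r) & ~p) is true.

{c, d, h}

a: successors {c}; (p -> ~r) & ~p there: c:F. ✗
b: successors {c, e}; (p -> ~r) & ~p there: c:F, e:F. ✗
c: no successors, so []((p -> ~r) & ~p) holds vacuously. ✓
d: successors {h}; (p -> ~r) & ~p there: h:T. ✓
e: successors {c, e, f}; (p -> ~r) & ~p there: c:F, e:F, f:T. ✗
f: successors {d, e}; (p -> ~r) & ~p there: d:T, e:F. ✗
g: successors {a, b, g}; (p -> ~r) & ~p there: a:T, b:F, g:F. ✗
h: successors {a}; (p -> ~r) & ~p there: a:T. ✓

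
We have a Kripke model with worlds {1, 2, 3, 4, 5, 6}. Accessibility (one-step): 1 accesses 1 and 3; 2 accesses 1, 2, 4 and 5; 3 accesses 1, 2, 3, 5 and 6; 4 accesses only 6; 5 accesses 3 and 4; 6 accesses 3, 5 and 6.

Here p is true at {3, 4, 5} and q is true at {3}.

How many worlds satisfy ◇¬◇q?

1: successors {1, 3}; ¬◇q there: 1:F, 3:F. ✗
2: successors {1, 2, 4, 5}; ¬◇q there: 1:F, 2:T, 4:T, 5:F. ✓
3: successors {1, 2, 3, 5, 6}; ¬◇q there: 1:F, 2:T, 3:F, 5:F, 6:F. ✓
4: successors {6}; ¬◇q there: 6:F. ✗
5: successors {3, 4}; ¬◇q there: 3:F, 4:T. ✓
6: successors {3, 5, 6}; ¬◇q there: 3:F, 5:F, 6:F. ✗
Satisfying worlds: {2, 3, 5}.

3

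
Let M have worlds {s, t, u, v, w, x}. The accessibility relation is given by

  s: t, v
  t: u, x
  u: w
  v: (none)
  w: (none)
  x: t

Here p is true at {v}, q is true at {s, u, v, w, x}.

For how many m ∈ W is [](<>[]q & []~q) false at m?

4

s: successors {t, v}; <>[]q & []~q there: t:F, v:F. ✗
t: successors {u, x}; <>[]q & []~q there: u:F, x:T. ✗
u: successors {w}; <>[]q & []~q there: w:F. ✗
v: no successors, so [](<>[]q & []~q) holds vacuously. ✓
w: no successors, so [](<>[]q & []~q) holds vacuously. ✓
x: successors {t}; <>[]q & []~q there: t:F. ✗
Satisfying worlds: {v, w}.
So [](<>[]q & []~q) fails at the other 4 worlds.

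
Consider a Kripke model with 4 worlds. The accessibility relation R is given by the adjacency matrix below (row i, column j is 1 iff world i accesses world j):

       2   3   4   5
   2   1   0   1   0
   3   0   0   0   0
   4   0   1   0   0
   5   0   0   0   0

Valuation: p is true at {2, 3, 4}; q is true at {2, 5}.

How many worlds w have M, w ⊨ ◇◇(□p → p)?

1

2: successors {2, 4}; ◇(□p → p) there: 2:T, 4:T. ✓
3: no successors, so ◇◇(□p → p) fails. ✗
4: successors {3}; ◇(□p → p) there: 3:F. ✗
5: no successors, so ◇◇(□p → p) fails. ✗
Satisfying worlds: {2}.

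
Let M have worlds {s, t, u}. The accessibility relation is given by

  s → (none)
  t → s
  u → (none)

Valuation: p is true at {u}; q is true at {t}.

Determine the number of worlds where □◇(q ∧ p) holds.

s: no successors, so □◇(q ∧ p) holds vacuously. ✓
t: successors {s}; ◇(q ∧ p) there: s:F. ✗
u: no successors, so □◇(q ∧ p) holds vacuously. ✓
Satisfying worlds: {s, u}.

2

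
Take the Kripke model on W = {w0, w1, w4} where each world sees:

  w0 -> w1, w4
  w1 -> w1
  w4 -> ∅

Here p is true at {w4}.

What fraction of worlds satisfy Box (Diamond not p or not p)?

w0: successors {w1, w4}; Diamond not p or not p there: w1:T, w4:F. ✗
w1: successors {w1}; Diamond not p or not p there: w1:T. ✓
w4: no successors, so Box (Diamond not p or not p) holds vacuously. ✓
That's 2 of 3 worlds, so 2/3.

2/3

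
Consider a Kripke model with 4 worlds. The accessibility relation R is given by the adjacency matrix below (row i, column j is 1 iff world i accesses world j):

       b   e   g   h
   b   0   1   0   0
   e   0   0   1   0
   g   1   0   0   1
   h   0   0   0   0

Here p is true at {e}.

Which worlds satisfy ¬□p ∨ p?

b: ¬□p is F, p is F. ✗
e: ¬□p is T, p is T. ✓
g: ¬□p is T, p is F. ✓
h: ¬□p is F, p is F. ✗

{e, g}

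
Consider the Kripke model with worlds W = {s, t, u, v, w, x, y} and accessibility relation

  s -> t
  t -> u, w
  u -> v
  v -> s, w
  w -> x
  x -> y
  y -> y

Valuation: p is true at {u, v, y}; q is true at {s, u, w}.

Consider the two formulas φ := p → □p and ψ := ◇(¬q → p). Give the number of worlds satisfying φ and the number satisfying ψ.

6 and 5

For p → □p:
s: p is F, □p is F. ✓
t: p is F, □p is F. ✓
u: p is T, □p is T. ✓
v: p is T, □p is F. ✗
w: p is F, □p is F. ✓
x: p is F, □p is T. ✓
y: p is T, □p is T. ✓
— 6 worlds.
For ◇(¬q → p):
s: successors {t}; ¬q → p there: t:F. ✗
t: successors {u, w}; ¬q → p there: u:T, w:T. ✓
u: successors {v}; ¬q → p there: v:T. ✓
v: successors {s, w}; ¬q → p there: s:T, w:T. ✓
w: successors {x}; ¬q → p there: x:F. ✗
x: successors {y}; ¬q → p there: y:T. ✓
y: successors {y}; ¬q → p there: y:T. ✓
— 5 worlds.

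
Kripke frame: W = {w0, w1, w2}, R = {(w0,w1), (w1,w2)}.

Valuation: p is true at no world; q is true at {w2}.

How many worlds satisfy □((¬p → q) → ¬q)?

2

w0: successors {w1}; (¬p → q) → ¬q there: w1:T. ✓
w1: successors {w2}; (¬p → q) → ¬q there: w2:F. ✗
w2: no successors, so □((¬p → q) → ¬q) holds vacuously. ✓
Satisfying worlds: {w0, w2}.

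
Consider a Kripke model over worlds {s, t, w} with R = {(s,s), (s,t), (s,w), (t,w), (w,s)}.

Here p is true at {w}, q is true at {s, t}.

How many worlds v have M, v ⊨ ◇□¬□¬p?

2

s: successors {s, t, w}; □¬□¬p there: s:F, t:F, w:T. ✓
t: successors {w}; □¬□¬p there: w:T. ✓
w: successors {s}; □¬□¬p there: s:F. ✗
Satisfying worlds: {s, t}.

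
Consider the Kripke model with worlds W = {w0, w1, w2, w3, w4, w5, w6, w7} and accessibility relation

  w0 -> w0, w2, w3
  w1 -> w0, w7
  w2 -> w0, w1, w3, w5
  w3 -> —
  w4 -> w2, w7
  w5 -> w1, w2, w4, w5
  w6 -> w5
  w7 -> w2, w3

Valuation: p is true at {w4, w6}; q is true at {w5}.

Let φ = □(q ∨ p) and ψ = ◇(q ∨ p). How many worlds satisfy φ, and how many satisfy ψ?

2 and 3

For □(q ∨ p):
w0: successors {w0, w2, w3}; q ∨ p there: w0:F, w2:F, w3:F. ✗
w1: successors {w0, w7}; q ∨ p there: w0:F, w7:F. ✗
w2: successors {w0, w1, w3, w5}; q ∨ p there: w0:F, w1:F, w3:F, w5:T. ✗
w3: no successors, so □(q ∨ p) holds vacuously. ✓
w4: successors {w2, w7}; q ∨ p there: w2:F, w7:F. ✗
w5: successors {w1, w2, w4, w5}; q ∨ p there: w1:F, w2:F, w4:T, w5:T. ✗
w6: successors {w5}; q ∨ p there: w5:T. ✓
w7: successors {w2, w3}; q ∨ p there: w2:F, w3:F. ✗
— 2 worlds.
For ◇(q ∨ p):
w0: successors {w0, w2, w3}; q ∨ p there: w0:F, w2:F, w3:F. ✗
w1: successors {w0, w7}; q ∨ p there: w0:F, w7:F. ✗
w2: successors {w0, w1, w3, w5}; q ∨ p there: w0:F, w1:F, w3:F, w5:T. ✓
w3: no successors, so ◇(q ∨ p) fails. ✗
w4: successors {w2, w7}; q ∨ p there: w2:F, w7:F. ✗
w5: successors {w1, w2, w4, w5}; q ∨ p there: w1:F, w2:F, w4:T, w5:T. ✓
w6: successors {w5}; q ∨ p there: w5:T. ✓
w7: successors {w2, w3}; q ∨ p there: w2:F, w3:F. ✗
— 3 worlds.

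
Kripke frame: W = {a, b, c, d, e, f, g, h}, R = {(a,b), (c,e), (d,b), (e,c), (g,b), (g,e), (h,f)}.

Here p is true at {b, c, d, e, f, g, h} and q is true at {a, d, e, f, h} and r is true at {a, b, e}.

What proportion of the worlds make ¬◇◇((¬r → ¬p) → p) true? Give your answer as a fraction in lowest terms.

a: ◇◇((¬r → ¬p) → p) is F. ✓
b: ◇◇((¬r → ¬p) → p) is F. ✓
c: ◇◇((¬r → ¬p) → p) is T. ✗
d: ◇◇((¬r → ¬p) → p) is F. ✓
e: ◇◇((¬r → ¬p) → p) is T. ✗
f: ◇◇((¬r → ¬p) → p) is F. ✓
g: ◇◇((¬r → ¬p) → p) is T. ✗
h: ◇◇((¬r → ¬p) → p) is F. ✓
That's 5 of 8 worlds, so 5/8.

5/8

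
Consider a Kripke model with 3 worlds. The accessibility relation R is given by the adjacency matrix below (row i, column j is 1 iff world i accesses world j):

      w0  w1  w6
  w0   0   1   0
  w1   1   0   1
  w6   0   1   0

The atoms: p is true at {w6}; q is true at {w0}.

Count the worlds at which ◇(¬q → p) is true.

1

w0: successors {w1}; ¬q → p there: w1:F. ✗
w1: successors {w0, w6}; ¬q → p there: w0:T, w6:T. ✓
w6: successors {w1}; ¬q → p there: w1:F. ✗
Satisfying worlds: {w1}.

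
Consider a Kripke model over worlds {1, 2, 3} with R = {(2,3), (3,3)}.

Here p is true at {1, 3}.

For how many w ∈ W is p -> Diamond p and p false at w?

1: p is T, Diamond p and p is F. ✗
2: p is F, Diamond p and p is F. ✓
3: p is T, Diamond p and p is T. ✓
Satisfying worlds: {2, 3}.
So p -> Diamond p and p fails at the other 1 world.

1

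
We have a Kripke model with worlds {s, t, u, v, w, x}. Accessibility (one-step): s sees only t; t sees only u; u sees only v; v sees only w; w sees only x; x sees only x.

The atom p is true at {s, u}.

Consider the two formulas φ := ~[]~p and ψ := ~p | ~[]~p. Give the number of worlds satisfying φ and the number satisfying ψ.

For ~[]~p:
s: []~p is T. ✗
t: []~p is F. ✓
u: []~p is T. ✗
v: []~p is T. ✗
w: []~p is T. ✗
x: []~p is T. ✗
— 1 world.
For ~p | ~[]~p:
s: ~p is F, ~[]~p is F. ✗
t: ~p is T, ~[]~p is T. ✓
u: ~p is F, ~[]~p is F. ✗
v: ~p is T, ~[]~p is F. ✓
w: ~p is T, ~[]~p is F. ✓
x: ~p is T, ~[]~p is F. ✓
— 4 worlds.

1 and 4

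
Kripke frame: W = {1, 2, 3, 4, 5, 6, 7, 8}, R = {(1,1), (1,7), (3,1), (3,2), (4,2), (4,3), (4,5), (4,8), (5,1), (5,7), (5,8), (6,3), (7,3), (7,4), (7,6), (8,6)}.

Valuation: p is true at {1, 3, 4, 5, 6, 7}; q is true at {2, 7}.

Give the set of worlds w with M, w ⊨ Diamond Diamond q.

1: successors {1, 7}; Diamond q there: 1:T, 7:F. ✓
2: no successors, so Diamond Diamond q fails. ✗
3: successors {1, 2}; Diamond q there: 1:T, 2:F. ✓
4: successors {2, 3, 5, 8}; Diamond q there: 2:F, 3:T, 5:T, 8:F. ✓
5: successors {1, 7, 8}; Diamond q there: 1:T, 7:F, 8:F. ✓
6: successors {3}; Diamond q there: 3:T. ✓
7: successors {3, 4, 6}; Diamond q there: 3:T, 4:T, 6:F. ✓
8: successors {6}; Diamond q there: 6:F. ✗

{1, 3, 4, 5, 6, 7}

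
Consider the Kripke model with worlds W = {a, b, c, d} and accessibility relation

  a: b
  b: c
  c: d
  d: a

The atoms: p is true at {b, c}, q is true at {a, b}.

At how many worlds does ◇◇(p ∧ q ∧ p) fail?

3

a: successors {b}; ◇(p ∧ q ∧ p) there: b:F. ✗
b: successors {c}; ◇(p ∧ q ∧ p) there: c:F. ✗
c: successors {d}; ◇(p ∧ q ∧ p) there: d:F. ✗
d: successors {a}; ◇(p ∧ q ∧ p) there: a:T. ✓
Satisfying worlds: {d}.
So ◇◇(p ∧ q ∧ p) fails at the other 3 worlds.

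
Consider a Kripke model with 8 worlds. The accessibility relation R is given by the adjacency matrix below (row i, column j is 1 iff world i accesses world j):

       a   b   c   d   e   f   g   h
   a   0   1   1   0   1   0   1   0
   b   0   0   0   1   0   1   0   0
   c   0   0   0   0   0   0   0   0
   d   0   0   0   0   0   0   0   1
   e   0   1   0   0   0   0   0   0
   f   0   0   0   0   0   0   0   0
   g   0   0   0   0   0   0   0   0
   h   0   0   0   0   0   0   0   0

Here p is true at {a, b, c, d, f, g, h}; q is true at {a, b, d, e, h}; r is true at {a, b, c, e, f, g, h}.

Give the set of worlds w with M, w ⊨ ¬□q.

{a, b}

a: □q is F. ✓
b: □q is F. ✓
c: □q is T. ✗
d: □q is T. ✗
e: □q is T. ✗
f: □q is T. ✗
g: □q is T. ✗
h: □q is T. ✗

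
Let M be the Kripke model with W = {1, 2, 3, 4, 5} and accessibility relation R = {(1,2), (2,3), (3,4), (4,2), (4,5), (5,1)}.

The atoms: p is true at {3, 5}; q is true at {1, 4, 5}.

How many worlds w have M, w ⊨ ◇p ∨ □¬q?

1: ◇p is F, □¬q is T. ✓
2: ◇p is T, □¬q is T. ✓
3: ◇p is F, □¬q is F. ✗
4: ◇p is T, □¬q is F. ✓
5: ◇p is F, □¬q is F. ✗
Satisfying worlds: {1, 2, 4}.

3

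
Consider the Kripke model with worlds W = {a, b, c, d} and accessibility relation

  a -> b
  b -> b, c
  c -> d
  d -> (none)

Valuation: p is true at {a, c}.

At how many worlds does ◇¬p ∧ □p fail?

a: ◇¬p is T, □p is F. ✗
b: ◇¬p is T, □p is F. ✗
c: ◇¬p is T, □p is F. ✗
d: ◇¬p is F, □p is T. ✗
Satisfying worlds: ∅.
So ◇¬p ∧ □p fails at the other 4 worlds.

4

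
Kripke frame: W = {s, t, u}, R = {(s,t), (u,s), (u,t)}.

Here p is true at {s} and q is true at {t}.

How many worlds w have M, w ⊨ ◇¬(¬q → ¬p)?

1

s: successors {t}; ¬(¬q → ¬p) there: t:F. ✗
t: no successors, so ◇¬(¬q → ¬p) fails. ✗
u: successors {s, t}; ¬(¬q → ¬p) there: s:T, t:F. ✓
Satisfying worlds: {u}.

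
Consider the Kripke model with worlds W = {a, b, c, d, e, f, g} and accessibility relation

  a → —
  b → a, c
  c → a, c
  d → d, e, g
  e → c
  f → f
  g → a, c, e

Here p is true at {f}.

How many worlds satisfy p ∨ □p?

a: p is F, □p is T. ✓
b: p is F, □p is F. ✗
c: p is F, □p is F. ✗
d: p is F, □p is F. ✗
e: p is F, □p is F. ✗
f: p is T, □p is T. ✓
g: p is F, □p is F. ✗
Satisfying worlds: {a, f}.

2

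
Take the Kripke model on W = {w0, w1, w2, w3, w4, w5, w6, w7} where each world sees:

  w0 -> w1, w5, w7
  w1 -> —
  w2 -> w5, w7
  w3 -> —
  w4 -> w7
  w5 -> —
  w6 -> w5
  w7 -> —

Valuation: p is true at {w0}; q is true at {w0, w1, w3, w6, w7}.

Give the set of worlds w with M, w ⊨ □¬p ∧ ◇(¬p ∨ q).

w0: □¬p is T, ◇(¬p ∨ q) is T. ✓
w1: □¬p is T, ◇(¬p ∨ q) is F. ✗
w2: □¬p is T, ◇(¬p ∨ q) is T. ✓
w3: □¬p is T, ◇(¬p ∨ q) is F. ✗
w4: □¬p is T, ◇(¬p ∨ q) is T. ✓
w5: □¬p is T, ◇(¬p ∨ q) is F. ✗
w6: □¬p is T, ◇(¬p ∨ q) is T. ✓
w7: □¬p is T, ◇(¬p ∨ q) is F. ✗

{w0, w2, w4, w6}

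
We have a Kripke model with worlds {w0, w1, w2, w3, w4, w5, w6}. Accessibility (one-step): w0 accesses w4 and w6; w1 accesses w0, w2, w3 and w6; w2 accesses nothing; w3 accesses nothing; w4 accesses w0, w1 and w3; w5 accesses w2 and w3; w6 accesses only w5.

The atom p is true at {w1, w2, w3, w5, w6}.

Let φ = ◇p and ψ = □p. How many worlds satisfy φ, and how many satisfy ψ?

5 and 4

For ◇p:
w0: successors {w4, w6}; p there: w4:F, w6:T. ✓
w1: successors {w0, w2, w3, w6}; p there: w0:F, w2:T, w3:T, w6:T. ✓
w2: no successors, so ◇p fails. ✗
w3: no successors, so ◇p fails. ✗
w4: successors {w0, w1, w3}; p there: w0:F, w1:T, w3:T. ✓
w5: successors {w2, w3}; p there: w2:T, w3:T. ✓
w6: successors {w5}; p there: w5:T. ✓
— 5 worlds.
For □p:
w0: successors {w4, w6}; p there: w4:F, w6:T. ✗
w1: successors {w0, w2, w3, w6}; p there: w0:F, w2:T, w3:T, w6:T. ✗
w2: no successors, so □p holds vacuously. ✓
w3: no successors, so □p holds vacuously. ✓
w4: successors {w0, w1, w3}; p there: w0:F, w1:T, w3:T. ✗
w5: successors {w2, w3}; p there: w2:T, w3:T. ✓
w6: successors {w5}; p there: w5:T. ✓
— 4 worlds.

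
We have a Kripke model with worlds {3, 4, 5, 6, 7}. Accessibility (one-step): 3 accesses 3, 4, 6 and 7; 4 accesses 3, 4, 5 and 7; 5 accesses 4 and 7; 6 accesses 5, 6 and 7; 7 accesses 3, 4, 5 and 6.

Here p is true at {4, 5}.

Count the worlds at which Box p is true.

0

3: successors {3, 4, 6, 7}; p there: 3:F, 4:T, 6:F, 7:F. ✗
4: successors {3, 4, 5, 7}; p there: 3:F, 4:T, 5:T, 7:F. ✗
5: successors {4, 7}; p there: 4:T, 7:F. ✗
6: successors {5, 6, 7}; p there: 5:T, 6:F, 7:F. ✗
7: successors {3, 4, 5, 6}; p there: 3:F, 4:T, 5:T, 6:F. ✗
Satisfying worlds: ∅.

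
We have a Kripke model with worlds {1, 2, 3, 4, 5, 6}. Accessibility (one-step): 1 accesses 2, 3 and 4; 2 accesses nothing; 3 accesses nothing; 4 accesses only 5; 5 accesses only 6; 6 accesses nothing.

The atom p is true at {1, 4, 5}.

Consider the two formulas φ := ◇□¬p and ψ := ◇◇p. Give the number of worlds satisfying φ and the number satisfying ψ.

For ◇□¬p:
1: successors {2, 3, 4}; □¬p there: 2:T, 3:T, 4:F. ✓
2: no successors, so ◇□¬p fails. ✗
3: no successors, so ◇□¬p fails. ✗
4: successors {5}; □¬p there: 5:T. ✓
5: successors {6}; □¬p there: 6:T. ✓
6: no successors, so ◇□¬p fails. ✗
— 3 worlds.
For ◇◇p:
1: successors {2, 3, 4}; ◇p there: 2:F, 3:F, 4:T. ✓
2: no successors, so ◇◇p fails. ✗
3: no successors, so ◇◇p fails. ✗
4: successors {5}; ◇p there: 5:F. ✗
5: successors {6}; ◇p there: 6:F. ✗
6: no successors, so ◇◇p fails. ✗
— 1 world.

3 and 1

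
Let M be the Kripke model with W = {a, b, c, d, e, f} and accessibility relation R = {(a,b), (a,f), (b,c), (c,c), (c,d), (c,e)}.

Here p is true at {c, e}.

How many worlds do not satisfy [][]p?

2

a: successors {b, f}; []p there: b:T, f:T. ✓
b: successors {c}; []p there: c:F. ✗
c: successors {c, d, e}; []p there: c:F, d:T, e:T. ✗
d: no successors, so [][]p holds vacuously. ✓
e: no successors, so [][]p holds vacuously. ✓
f: no successors, so [][]p holds vacuously. ✓
Satisfying worlds: {a, d, e, f}.
So [][]p fails at the other 2 worlds.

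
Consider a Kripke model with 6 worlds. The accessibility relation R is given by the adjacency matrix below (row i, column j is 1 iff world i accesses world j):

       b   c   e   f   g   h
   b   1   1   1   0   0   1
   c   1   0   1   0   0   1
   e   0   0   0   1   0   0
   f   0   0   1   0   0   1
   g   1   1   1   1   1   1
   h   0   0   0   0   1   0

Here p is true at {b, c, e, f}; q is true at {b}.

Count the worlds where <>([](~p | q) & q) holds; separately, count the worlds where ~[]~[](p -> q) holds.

For <>([](~p | q) & q):
b: successors {b, c, e, h}; [](~p | q) & q there: b:F, c:F, e:F, h:F. ✗
c: successors {b, e, h}; [](~p | q) & q there: b:F, e:F, h:F. ✗
e: successors {f}; [](~p | q) & q there: f:F. ✗
f: successors {e, h}; [](~p | q) & q there: e:F, h:F. ✗
g: successors {b, c, e, f, g, h}; [](~p | q) & q there: b:F, c:F, e:F, f:F, g:F, h:F. ✗
h: successors {g}; [](~p | q) & q there: g:F. ✗
— 0 worlds.
For ~[]~[](p -> q):
b: []~[](p -> q) is F. ✓
c: []~[](p -> q) is F. ✓
e: []~[](p -> q) is T. ✗
f: []~[](p -> q) is F. ✓
g: []~[](p -> q) is F. ✓
h: []~[](p -> q) is T. ✗
— 4 worlds.

0 and 4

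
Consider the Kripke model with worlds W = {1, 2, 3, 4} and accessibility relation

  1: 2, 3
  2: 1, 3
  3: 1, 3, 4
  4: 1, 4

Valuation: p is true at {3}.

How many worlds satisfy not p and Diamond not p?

3

1: not p is T, Diamond not p is T. ✓
2: not p is T, Diamond not p is T. ✓
3: not p is F, Diamond not p is T. ✗
4: not p is T, Diamond not p is T. ✓
Satisfying worlds: {1, 2, 4}.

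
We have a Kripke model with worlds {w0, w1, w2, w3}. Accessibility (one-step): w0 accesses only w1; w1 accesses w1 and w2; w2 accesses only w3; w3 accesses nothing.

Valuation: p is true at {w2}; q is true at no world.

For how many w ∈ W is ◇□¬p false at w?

2

w0: successors {w1}; □¬p there: w1:F. ✗
w1: successors {w1, w2}; □¬p there: w1:F, w2:T. ✓
w2: successors {w3}; □¬p there: w3:T. ✓
w3: no successors, so ◇□¬p fails. ✗
Satisfying worlds: {w1, w2}.
So ◇□¬p fails at the other 2 worlds.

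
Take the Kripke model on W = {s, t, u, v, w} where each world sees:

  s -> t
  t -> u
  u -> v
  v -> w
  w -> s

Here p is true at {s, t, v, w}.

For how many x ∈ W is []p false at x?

s: successors {t}; p there: t:T. ✓
t: successors {u}; p there: u:F. ✗
u: successors {v}; p there: v:T. ✓
v: successors {w}; p there: w:T. ✓
w: successors {s}; p there: s:T. ✓
Satisfying worlds: {s, u, v, w}.
So []p fails at the other 1 world.

1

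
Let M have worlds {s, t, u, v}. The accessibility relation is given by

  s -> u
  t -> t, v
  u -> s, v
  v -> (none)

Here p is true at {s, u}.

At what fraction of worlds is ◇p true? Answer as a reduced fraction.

s: successors {u}; p there: u:T. ✓
t: successors {t, v}; p there: t:F, v:F. ✗
u: successors {s, v}; p there: s:T, v:F. ✓
v: no successors, so ◇p fails. ✗
That's 2 of 4 worlds, so 2/4 = 1/2.

1/2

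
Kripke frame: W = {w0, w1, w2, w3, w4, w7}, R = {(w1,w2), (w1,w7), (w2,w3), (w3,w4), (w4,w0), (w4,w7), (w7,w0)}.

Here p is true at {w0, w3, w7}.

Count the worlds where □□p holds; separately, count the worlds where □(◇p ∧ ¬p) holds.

5 and 2

For □□p:
w0: no successors, so □□p holds vacuously. ✓
w1: successors {w2, w7}; □p there: w2:T, w7:T. ✓
w2: successors {w3}; □p there: w3:F. ✗
w3: successors {w4}; □p there: w4:T. ✓
w4: successors {w0, w7}; □p there: w0:T, w7:T. ✓
w7: successors {w0}; □p there: w0:T. ✓
— 5 worlds.
For □(◇p ∧ ¬p):
w0: no successors, so □(◇p ∧ ¬p) holds vacuously. ✓
w1: successors {w2, w7}; ◇p ∧ ¬p there: w2:T, w7:F. ✗
w2: successors {w3}; ◇p ∧ ¬p there: w3:F. ✗
w3: successors {w4}; ◇p ∧ ¬p there: w4:T. ✓
w4: successors {w0, w7}; ◇p ∧ ¬p there: w0:F, w7:F. ✗
w7: successors {w0}; ◇p ∧ ¬p there: w0:F. ✗
— 2 worlds.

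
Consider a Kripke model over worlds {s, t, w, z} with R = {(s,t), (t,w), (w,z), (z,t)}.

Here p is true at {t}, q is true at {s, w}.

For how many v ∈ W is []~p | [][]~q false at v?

2

s: []~p is F, [][]~q is F. ✗
t: []~p is T, [][]~q is T. ✓
w: []~p is T, [][]~q is T. ✓
z: []~p is F, [][]~q is F. ✗
Satisfying worlds: {t, w}.
So []~p | [][]~q fails at the other 2 worlds.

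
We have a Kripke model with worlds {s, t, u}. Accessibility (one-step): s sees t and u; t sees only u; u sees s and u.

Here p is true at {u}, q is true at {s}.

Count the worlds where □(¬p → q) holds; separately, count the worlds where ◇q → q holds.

2 and 2

For □(¬p → q):
s: successors {t, u}; ¬p → q there: t:F, u:T. ✗
t: successors {u}; ¬p → q there: u:T. ✓
u: successors {s, u}; ¬p → q there: s:T, u:T. ✓
— 2 worlds.
For ◇q → q:
s: ◇q is F, q is T. ✓
t: ◇q is F, q is F. ✓
u: ◇q is T, q is F. ✗
— 2 worlds.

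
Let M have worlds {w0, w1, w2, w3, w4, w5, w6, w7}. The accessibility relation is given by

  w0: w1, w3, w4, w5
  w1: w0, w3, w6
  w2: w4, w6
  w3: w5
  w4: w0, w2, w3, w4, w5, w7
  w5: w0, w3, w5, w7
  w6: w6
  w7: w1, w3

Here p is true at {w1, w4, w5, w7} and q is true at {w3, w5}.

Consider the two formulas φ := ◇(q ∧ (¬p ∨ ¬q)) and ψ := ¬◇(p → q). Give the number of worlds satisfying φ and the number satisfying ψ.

For ◇(q ∧ (¬p ∨ ¬q)):
w0: successors {w1, w3, w4, w5}; q ∧ (¬p ∨ ¬q) there: w1:F, w3:T, w4:F, w5:F. ✓
w1: successors {w0, w3, w6}; q ∧ (¬p ∨ ¬q) there: w0:F, w3:T, w6:F. ✓
w2: successors {w4, w6}; q ∧ (¬p ∨ ¬q) there: w4:F, w6:F. ✗
w3: successors {w5}; q ∧ (¬p ∨ ¬q) there: w5:F. ✗
w4: successors {w0, w2, w3, w4, w5, w7}; q ∧ (¬p ∨ ¬q) there: w0:F, w2:F, w3:T, w4:F, w5:F, w7:F. ✓
w5: successors {w0, w3, w5, w7}; q ∧ (¬p ∨ ¬q) there: w0:F, w3:T, w5:F, w7:F. ✓
w6: successors {w6}; q ∧ (¬p ∨ ¬q) there: w6:F. ✗
w7: successors {w1, w3}; q ∧ (¬p ∨ ¬q) there: w1:F, w3:T. ✓
— 5 worlds.
For ¬◇(p → q):
w0: ◇(p → q) is T. ✗
w1: ◇(p → q) is T. ✗
w2: ◇(p → q) is T. ✗
w3: ◇(p → q) is T. ✗
w4: ◇(p → q) is T. ✗
w5: ◇(p → q) is T. ✗
w6: ◇(p → q) is T. ✗
w7: ◇(p → q) is T. ✗
— 0 worlds.

5 and 0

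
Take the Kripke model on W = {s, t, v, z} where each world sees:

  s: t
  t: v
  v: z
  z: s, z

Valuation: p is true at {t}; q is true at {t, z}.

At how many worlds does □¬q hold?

s: successors {t}; ¬q there: t:F. ✗
t: successors {v}; ¬q there: v:T. ✓
v: successors {z}; ¬q there: z:F. ✗
z: successors {s, z}; ¬q there: s:T, z:F. ✗
Satisfying worlds: {t}.

1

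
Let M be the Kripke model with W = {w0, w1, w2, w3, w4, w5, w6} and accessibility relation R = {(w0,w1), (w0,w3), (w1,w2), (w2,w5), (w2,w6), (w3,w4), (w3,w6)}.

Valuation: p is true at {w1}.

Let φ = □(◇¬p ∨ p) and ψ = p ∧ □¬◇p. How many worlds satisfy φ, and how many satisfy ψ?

5 and 1

For □(◇¬p ∨ p):
w0: successors {w1, w3}; ◇¬p ∨ p there: w1:T, w3:T. ✓
w1: successors {w2}; ◇¬p ∨ p there: w2:T. ✓
w2: successors {w5, w6}; ◇¬p ∨ p there: w5:F, w6:F. ✗
w3: successors {w4, w6}; ◇¬p ∨ p there: w4:F, w6:F. ✗
w4: no successors, so □(◇¬p ∨ p) holds vacuously. ✓
w5: no successors, so □(◇¬p ∨ p) holds vacuously. ✓
w6: no successors, so □(◇¬p ∨ p) holds vacuously. ✓
— 5 worlds.
For p ∧ □¬◇p:
w0: p is F, □¬◇p is T. ✗
w1: p is T, □¬◇p is T. ✓
w2: p is F, □¬◇p is T. ✗
w3: p is F, □¬◇p is T. ✗
w4: p is F, □¬◇p is T. ✗
w5: p is F, □¬◇p is T. ✗
w6: p is F, □¬◇p is T. ✗
— 1 world.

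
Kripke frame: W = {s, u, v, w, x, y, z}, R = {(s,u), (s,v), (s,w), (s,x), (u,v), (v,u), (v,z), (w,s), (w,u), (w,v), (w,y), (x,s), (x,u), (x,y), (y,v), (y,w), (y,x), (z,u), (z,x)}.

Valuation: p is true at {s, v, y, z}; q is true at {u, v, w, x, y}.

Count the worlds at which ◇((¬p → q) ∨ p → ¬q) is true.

s: successors {u, v, w, x}; (¬p → q) ∨ p → ¬q there: u:F, v:F, w:F, x:F. ✗
u: successors {v}; (¬p → q) ∨ p → ¬q there: v:F. ✗
v: successors {u, z}; (¬p → q) ∨ p → ¬q there: u:F, z:T. ✓
w: successors {s, u, v, y}; (¬p → q) ∨ p → ¬q there: s:T, u:F, v:F, y:F. ✓
x: successors {s, u, y}; (¬p → q) ∨ p → ¬q there: s:T, u:F, y:F. ✓
y: successors {v, w, x}; (¬p → q) ∨ p → ¬q there: v:F, w:F, x:F. ✗
z: successors {u, x}; (¬p → q) ∨ p → ¬q there: u:F, x:F. ✗
Satisfying worlds: {v, w, x}.

3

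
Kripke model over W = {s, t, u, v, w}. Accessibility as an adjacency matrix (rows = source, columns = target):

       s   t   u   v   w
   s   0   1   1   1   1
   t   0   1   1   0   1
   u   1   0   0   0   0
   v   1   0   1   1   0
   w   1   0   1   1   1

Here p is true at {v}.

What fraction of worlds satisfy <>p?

s: successors {t, u, v, w}; p there: t:F, u:F, v:T, w:F. ✓
t: successors {t, u, w}; p there: t:F, u:F, w:F. ✗
u: successors {s}; p there: s:F. ✗
v: successors {s, u, v}; p there: s:F, u:F, v:T. ✓
w: successors {s, u, v, w}; p there: s:F, u:F, v:T, w:F. ✓
That's 3 of 5 worlds, so 3/5.

3/5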